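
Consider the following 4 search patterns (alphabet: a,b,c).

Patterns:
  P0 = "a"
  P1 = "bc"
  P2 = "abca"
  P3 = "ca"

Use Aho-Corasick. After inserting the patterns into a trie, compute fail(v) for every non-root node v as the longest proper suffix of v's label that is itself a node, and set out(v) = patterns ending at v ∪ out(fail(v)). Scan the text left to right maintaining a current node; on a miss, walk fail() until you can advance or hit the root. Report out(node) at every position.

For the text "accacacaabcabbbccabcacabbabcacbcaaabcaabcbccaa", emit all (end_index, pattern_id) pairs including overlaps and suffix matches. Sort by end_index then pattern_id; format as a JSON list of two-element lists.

Construct AC machine:
Trie nodes:
  0='ε' goto a→1 b→2 c→7
  1='a' goto b→4  ←P0
  2='b' goto c→3
  3='bc' goto ·  ←P1
  4='ab' goto c→5
  5='abc' goto a→6
  6='abca' goto ·  ←P2
  7='c' goto a→8
  8='ca' goto ·  ←P3

BFS fail/out derivation:
  fail(1) 'a': from fail(0)=0 chase 'a': 0 ⇒ 0;  out={0}∪out(0)={0}
  fail(2) 'b': from fail(0)=0 chase 'b': 0 ⇒ 0;  out=∅∪out(0)=∅
  fail(7) 'c': from fail(0)=0 chase 'c': 0 ⇒ 0;  out=∅∪out(0)=∅
  fail(3) 'bc': from fail(2)=0 chase 'c': 0 ⇒ 7;  out={1}∪out(7)={1}
  fail(4) 'ab': from fail(1)=0 chase 'b': 0 ⇒ 2;  out=∅∪out(2)=∅
  fail(8) 'ca': from fail(7)=0 chase 'a': 0 ⇒ 1;  out={3}∪out(1)={0,3}
  fail(5) 'abc': from fail(4)=2 chase 'c': 2 ⇒ 3;  out=∅∪out(3)={1}
  fail(6) 'abca': from fail(5)=3 chase 'a': 3→7 ⇒ 8;  out={2}∪out(8)={0,2,3}

Scan:
pos 0 'a': at 1  → match P0@[0:0]
pos 1 'c': at 7 (via fail)
pos 2 'c': at 7 (via fail)
pos 3 'a': at 8  → match P0@[3:3],P3@[2:3]
pos 4 'c': at 7 (via fail)
pos 5 'a': at 8  → match P0@[5:5],P3@[4:5]
pos 6 'c': at 7 (via fail)
pos 7 'a': at 8  → match P0@[7:7],P3@[6:7]
pos 8 'a': at 1 (via fail)  → match P0@[8:8]
pos 9 'b': at 4
pos 10 'c': at 5  → match P1@[9:10]
pos 11 'a': at 6  → match P0@[11:11],P2@[8:11],P3@[10:11]
pos 12 'b': at 4 (via fail)
pos 13 'b': at 2 (via fail)
pos 14 'b': at 2 (via fail)
pos 15 'c': at 3  → match P1@[14:15]
pos 16 'c': at 7 (via fail)
pos 17 'a': at 8  → match P0@[17:17],P3@[16:17]
pos 18 'b': at 4 (via fail)
pos 19 'c': at 5  → match P1@[18:19]
pos 20 'a': at 6  → match P0@[20:20],P2@[17:20],P3@[19:20]
pos 21 'c': at 7 (via fail)
pos 22 'a': at 8  → match P0@[22:22],P3@[21:22]
pos 23 'b': at 4 (via fail)
pos 24 'b': at 2 (via fail)
pos 25 'a': at 1 (via fail)  → match P0@[25:25]
pos 26 'b': at 4
pos 27 'c': at 5  → match P1@[26:27]
pos 28 'a': at 6  → match P0@[28:28],P2@[25:28],P3@[27:28]
pos 29 'c': at 7 (via fail)
pos 30 'b': at 2 (via fail)
pos 31 'c': at 3  → match P1@[30:31]
pos 32 'a': at 8 (via fail)  → match P0@[32:32],P3@[31:32]
pos 33 'a': at 1 (via fail)  → match P0@[33:33]
pos 34 'a': at 1 (via fail)  → match P0@[34:34]
pos 35 'b': at 4
pos 36 'c': at 5  → match P1@[35:36]
pos 37 'a': at 6  → match P0@[37:37],P2@[34:37],P3@[36:37]
pos 38 'a': at 1 (via fail)  → match P0@[38:38]
pos 39 'b': at 4
pos 40 'c': at 5  → match P1@[39:40]
pos 41 'b': at 2 (via fail)
pos 42 'c': at 3  → match P1@[41:42]
pos 43 'c': at 7 (via fail)
pos 44 'a': at 8  → match P0@[44:44],P3@[43:44]
pos 45 'a': at 1 (via fail)  → match P0@[45:45]

All matches (sorted): [[0,0],[3,0],[3,3],[5,0],[5,3],[7,0],[7,3],[8,0],[10,1],[11,0],[11,2],[11,3],[15,1],[17,0],[17,3],[19,1],[20,0],[20,2],[20,3],[22,0],[22,3],[25,0],[27,1],[28,0],[28,2],[28,3],[31,1],[32,0],[32,3],[33,0],[34,0],[36,1],[37,0],[37,2],[37,3],[38,0],[40,1],[42,1],[44,0],[44,3],[45,0]]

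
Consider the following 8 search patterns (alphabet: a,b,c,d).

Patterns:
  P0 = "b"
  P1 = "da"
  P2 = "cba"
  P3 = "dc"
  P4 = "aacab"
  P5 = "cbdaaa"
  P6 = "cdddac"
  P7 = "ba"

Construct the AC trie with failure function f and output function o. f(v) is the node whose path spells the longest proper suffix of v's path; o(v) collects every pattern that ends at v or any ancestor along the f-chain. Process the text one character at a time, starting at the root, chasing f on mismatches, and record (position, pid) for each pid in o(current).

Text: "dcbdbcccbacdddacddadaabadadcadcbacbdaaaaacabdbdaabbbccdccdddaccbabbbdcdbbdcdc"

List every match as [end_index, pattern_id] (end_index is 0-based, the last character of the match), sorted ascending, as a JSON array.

Build automaton:
Trie (insert patterns):
  0='ε' goto a→8 b→1 c→4 d→2
  1='b' goto a→22  ←P0
  2='d' goto a→3 c→7
  3='da' goto ·  ←P1
  4='c' goto b→5 d→17
  5='cb' goto a→6 d→13
  6='cba' goto ·  ←P2
  7='dc' goto ·  ←P3
  8='a' goto a→9
  9='aa' goto c→10
  10='aac' goto a→11
  11='aaca' goto b→12
  12='aacab' goto ·  ←P4
  13='cbd' goto a→14
  14='cbda' goto a→15
  15='cbdaa' goto a→16
  16='cbdaaa' goto ·  ←P5
  17='cd' goto d→18
  18='cdd' goto d→19
  19='cddd' goto a→20
  20='cddda' goto c→21
  21='cdddac' goto ·  ←P6
  22='ba' goto ·  ←P7

Failure links (BFS by depth):
  n1('b'): parent n0 fail=0; on 'b' 0 → fail=0;  out {0}∪∅={0}
  n2('d'): parent n0 fail=0; on 'd' 0 → fail=0;  out ∅∪∅=∅
  n4('c'): parent n0 fail=0; on 'c' 0 → fail=0;  out ∅∪∅=∅
  n8('a'): parent n0 fail=0; on 'a' 0 → fail=0;  out ∅∪∅=∅
  n3('da'): parent n2 fail=0; on 'a' 0 → fail=8;  out {1}∪∅={1}
  n5('cb'): parent n4 fail=0; on 'b' 0 → fail=1;  out ∅∪{0}={0}
  n7('dc'): parent n2 fail=0; on 'c' 0 → fail=4;  out {3}∪∅={3}
  n9('aa'): parent n8 fail=0; on 'a' 0 → fail=8;  out ∅∪∅=∅
  n17('cd'): parent n4 fail=0; on 'd' 0 → fail=2;  out ∅∪∅=∅
  n22('ba'): parent n1 fail=0; on 'a' 0 → fail=8;  out {7}∪∅={7}
  n6('cba'): parent n5 fail=1; on 'a' 1 → fail=22;  out {2}∪{7}={2,7}
  n10('aac'): parent n9 fail=8; on 'c' 8→0 → fail=4;  out ∅∪∅=∅
  n13('cbd'): parent n5 fail=1; on 'd' 1→0 → fail=2;  out ∅∪∅=∅
  n18('cdd'): parent n17 fail=2; on 'd' 2→0 → fail=2;  out ∅∪∅=∅
  n11('aaca'): parent n10 fail=4; on 'a' 4→0 → fail=8;  out ∅∪∅=∅
  n14('cbda'): parent n13 fail=2; on 'a' 2 → fail=3;  out ∅∪{1}={1}
  n19('cddd'): parent n18 fail=2; on 'd' 2→0 → fail=2;  out ∅∪∅=∅
  n12('aacab'): parent n11 fail=8; on 'b' 8→0 → fail=1;  out {4}∪{0}={0,4}
  n15('cbdaa'): parent n14 fail=3; on 'a' 3→8 → fail=9;  out ∅∪∅=∅
  n20('cddda'): parent n19 fail=2; on 'a' 2 → fail=3;  out ∅∪{1}={1}
  n16('cbdaaa'): parent n15 fail=9; on 'a' 9→8 → fail=9;  out {5}∪∅={5}
  n21('cdddac'): parent n20 fail=3; on 'c' 3→8→0 → fail=4;  out {6}∪∅={6}

Run:
[0] read 'd'  n0⇒n2
[1] read 'c'  n2⇒n7  ** P3@[0:1]
[2] read 'b'  n7⇒n5 (fail-walked)  ** P0@[2:2]
[3] read 'd'  n5⇒n13
[4] read 'b'  n13⇒n1 (fail-walked)  ** P0@[4:4]
[5] read 'c'  n1⇒n4 (fail-walked)
[6] read 'c'  n4⇒n4 (fail-walked)
[7] read 'c'  n4⇒n4 (fail-walked)
[8] read 'b'  n4⇒n5  ** P0@[8:8]
[9] read 'a'  n5⇒n6  ** P2@[7:9],P7@[8:9]
[10] read 'c'  n6⇒n4 (fail-walked)
[11] read 'd'  n4⇒n17
[12] read 'd'  n17⇒n18
[13] read 'd'  n18⇒n19
[14] read 'a'  n19⇒n20  ** P1@[13:14]
[15] read 'c'  n20⇒n21  ** P6@[10:15]
[16] read 'd'  n21⇒n17 (fail-walked)
[17] read 'd'  n17⇒n18
[18] read 'a'  n18⇒n3 (fail-walked)  ** P1@[17:18]
[19] read 'd'  n3⇒n2 (fail-walked)
[20] read 'a'  n2⇒n3  ** P1@[19:20]
[21] read 'a'  n3⇒n9 (fail-walked)
[22] read 'b'  n9⇒n1 (fail-walked)  ** P0@[22:22]
[23] read 'a'  n1⇒n22  ** P7@[22:23]
[24] read 'd'  n22⇒n2 (fail-walked)
[25] read 'a'  n2⇒n3  ** P1@[24:25]
[26] read 'd'  n3⇒n2 (fail-walked)
[27] read 'c'  n2⇒n7  ** P3@[26:27]
[28] read 'a'  n7⇒n8 (fail-walked)
[29] read 'd'  n8⇒n2 (fail-walked)
[30] read 'c'  n2⇒n7  ** P3@[29:30]
[31] read 'b'  n7⇒n5 (fail-walked)  ** P0@[31:31]
[32] read 'a'  n5⇒n6  ** P2@[30:32],P7@[31:32]
[33] read 'c'  n6⇒n4 (fail-walked)
[34] read 'b'  n4⇒n5  ** P0@[34:34]
[35] read 'd'  n5⇒n13
[36] read 'a'  n13⇒n14  ** P1@[35:36]
[37] read 'a'  n14⇒n15
[38] read 'a'  n15⇒n16  ** P5@[33:38]
[39] read 'a'  n16⇒n9 (fail-walked)
[40] read 'a'  n9⇒n9 (fail-walked)
[41] read 'c'  n9⇒n10
[42] read 'a'  n10⇒n11
[43] read 'b'  n11⇒n12  ** P0@[43:43],P4@[39:43]
[44] read 'd'  n12⇒n2 (fail-walked)
[45] read 'b'  n2⇒n1 (fail-walked)  ** P0@[45:45]
[46] read 'd'  n1⇒n2 (fail-walked)
[47] read 'a'  n2⇒n3  ** P1@[46:47]
[48] read 'a'  n3⇒n9 (fail-walked)
[49] read 'b'  n9⇒n1 (fail-walked)  ** P0@[49:49]
[50] read 'b'  n1⇒n1 (fail-walked)  ** P0@[50:50]
[51] read 'b'  n1⇒n1 (fail-walked)  ** P0@[51:51]
[52] read 'c'  n1⇒n4 (fail-walked)
[53] read 'c'  n4⇒n4 (fail-walked)
[54] read 'd'  n4⇒n17
[55] read 'c'  n17⇒n7 (fail-walked)  ** P3@[54:55]
[56] read 'c'  n7⇒n4 (fail-walked)
[57] read 'd'  n4⇒n17
[58] read 'd'  n17⇒n18
[59] read 'd'  n18⇒n19
[60] read 'a'  n19⇒n20  ** P1@[59:60]
[61] read 'c'  n20⇒n21  ** P6@[56:61]
[62] read 'c'  n21⇒n4 (fail-walked)
[63] read 'b'  n4⇒n5  ** P0@[63:63]
[64] read 'a'  n5⇒n6  ** P2@[62:64],P7@[63:64]
[65] read 'b'  n6⇒n1 (fail-walked)  ** P0@[65:65]
[66] read 'b'  n1⇒n1 (fail-walked)  ** P0@[66:66]
[67] read 'b'  n1⇒n1 (fail-walked)  ** P0@[67:67]
[68] read 'd'  n1⇒n2 (fail-walked)
[69] read 'c'  n2⇒n7  ** P3@[68:69]
[70] read 'd'  n7⇒n17 (fail-walked)
[71] read 'b'  n17⇒n1 (fail-walked)  ** P0@[71:71]
[72] read 'b'  n1⇒n1 (fail-walked)  ** P0@[72:72]
[73] read 'd'  n1⇒n2 (fail-walked)
[74] read 'c'  n2⇒n7  ** P3@[73:74]
[75] read 'd'  n7⇒n17 (fail-walked)
[76] read 'c'  n17⇒n7 (fail-walked)  ** P3@[75:76]

Result: [[1,3],[2,0],[4,0],[8,0],[9,2],[9,7],[14,1],[15,6],[18,1],[20,1],[22,0],[23,7],[25,1],[27,3],[30,3],[31,0],[32,2],[32,7],[34,0],[36,1],[38,5],[43,0],[43,4],[45,0],[47,1],[49,0],[50,0],[51,0],[55,3],[60,1],[61,6],[63,0],[64,2],[64,7],[65,0],[66,0],[67,0],[69,3],[71,0],[72,0],[74,3],[76,3]]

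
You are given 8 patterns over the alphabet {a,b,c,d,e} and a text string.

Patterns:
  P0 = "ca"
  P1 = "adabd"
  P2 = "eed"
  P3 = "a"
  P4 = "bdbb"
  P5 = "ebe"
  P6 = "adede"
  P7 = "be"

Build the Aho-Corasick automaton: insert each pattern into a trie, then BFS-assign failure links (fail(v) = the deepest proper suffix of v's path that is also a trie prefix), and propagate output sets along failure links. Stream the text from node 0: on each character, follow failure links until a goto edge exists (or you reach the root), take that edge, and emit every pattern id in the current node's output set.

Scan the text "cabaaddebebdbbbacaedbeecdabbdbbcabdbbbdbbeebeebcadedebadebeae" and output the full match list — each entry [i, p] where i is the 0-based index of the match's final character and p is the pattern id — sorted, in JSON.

Build:
Trie (insert patterns):
  n0 'ε': a→3 b→11 c→1 e→8
  n1 'c': a→2
  n2 'ca': ·  ←P0
  n3 'a': d→4  ←P3
  n4 'ad': a→5 e→17
  n5 'ada': b→6
  n6 'adab': d→7
  n7 'adabd': ·  ←P1
  n8 'e': b→15 e→9
  n9 'ee': d→10
  n10 'eed': ·  ←P2
  n11 'b': d→12 e→20
  n12 'bd': b→13
  n13 'bdb': b→14
  n14 'bdbb': ·  ←P4
  n15 'eb': e→16
  n16 'ebe': ·  ←P5
  n17 'ade': d→18
  n18 'aded': e→19
  n19 'adede': ·  ←P6
  n20 'be': ·  ←P7

Failure links (BFS by depth):
  fail(1) 'c': from fail(0)=0 chase 'c': 0 ⇒ 0;  out=∅∪out(0)=∅
  fail(3) 'a': from fail(0)=0 chase 'a': 0 ⇒ 0;  out={3}∪out(0)={3}
  fail(8) 'e': from fail(0)=0 chase 'e': 0 ⇒ 0;  out=∅∪out(0)=∅
  fail(11) 'b': from fail(0)=0 chase 'b': 0 ⇒ 0;  out=∅∪out(0)=∅
  fail(2) 'ca': from fail(1)=0 chase 'a': 0 ⇒ 3;  out={0}∪out(3)={0,3}
  fail(4) 'ad': from fail(3)=0 chase 'd': 0 ⇒ 0;  out=∅∪out(0)=∅
  fail(9) 'ee': from fail(8)=0 chase 'e': 0 ⇒ 8;  out=∅∪out(8)=∅
  fail(12) 'bd': from fail(11)=0 chase 'd': 0 ⇒ 0;  out=∅∪out(0)=∅
  fail(15) 'eb': from fail(8)=0 chase 'b': 0 ⇒ 11;  out=∅∪out(11)=∅
  fail(20) 'be': from fail(11)=0 chase 'e': 0 ⇒ 8;  out={7}∪out(8)={7}
  fail(5) 'ada': from fail(4)=0 chase 'a': 0 ⇒ 3;  out=∅∪out(3)={3}
  fail(10) 'eed': from fail(9)=8 chase 'd': 8→0 ⇒ 0;  out={2}∪out(0)={2}
  fail(13) 'bdb': from fail(12)=0 chase 'b': 0 ⇒ 11;  out=∅∪out(11)=∅
  fail(16) 'ebe': from fail(15)=11 chase 'e': 11 ⇒ 20;  out={5}∪out(20)={5,7}
  fail(17) 'ade': from fail(4)=0 chase 'e': 0 ⇒ 8;  out=∅∪out(8)=∅
  fail(6) 'adab': from fail(5)=3 chase 'b': 3→0 ⇒ 11;  out=∅∪out(11)=∅
  fail(14) 'bdbb': from fail(13)=11 chase 'b': 11→0 ⇒ 11;  out={4}∪out(11)={4}
  fail(18) 'aded': from fail(17)=8 chase 'd': 8→0 ⇒ 0;  out=∅∪out(0)=∅
  fail(7) 'adabd': from fail(6)=11 chase 'd': 11 ⇒ 12;  out={1}∪out(12)={1}
  fail(19) 'adede': from fail(18)=0 chase 'e': 0 ⇒ 8;  out={6}∪out(8)={6}

Text stream:
i=0 'c': node 0→1
i=1 'a': node 1→2  ** P0@[0:1],P3@[1:1]
i=2 'b': node 2→11 (fail-walked)
i=3 'a': node 11→3 (fail-walked)  ** P3@[3:3]
i=4 'a': node 3→3 (fail-walked)  ** P3@[4:4]
i=5 'd': node 3→4
i=6 'd': node 4→0 (fail-walked)
i=7 'e': node 0→8
i=8 'b': node 8→15
i=9 'e': node 15→16  ** P5@[7:9],P7@[8:9]
i=10 'b': node 16→15 (fail-walked)
i=11 'd': node 15→12 (fail-walked)
i=12 'b': node 12→13
i=13 'b': node 13→14  ** P4@[10:13]
i=14 'b': node 14→11 (fail-walked)
i=15 'a': node 11→3 (fail-walked)  ** P3@[15:15]
i=16 'c': node 3→1 (fail-walked)
i=17 'a': node 1→2  ** P0@[16:17],P3@[17:17]
i=18 'e': node 2→8 (fail-walked)
i=19 'd': node 8→0 (fail-walked)
i=20 'b': node 0→11
i=21 'e': node 11→20  ** P7@[20:21]
i=22 'e': node 20→9 (fail-walked)
i=23 'c': node 9→1 (fail-walked)
i=24 'd': node 1→0 (fail-walked)
i=25 'a': node 0→3  ** P3@[25:25]
i=26 'b': node 3→11 (fail-walked)
i=27 'b': node 11→11 (fail-walked)
i=28 'd': node 11→12
i=29 'b': node 12→13
i=30 'b': node 13→14  ** P4@[27:30]
i=31 'c': node 14→1 (fail-walked)
i=32 'a': node 1→2  ** P0@[31:32],P3@[32:32]
i=33 'b': node 2→11 (fail-walked)
i=34 'd': node 11→12
i=35 'b': node 12→13
i=36 'b': node 13→14  ** P4@[33:36]
i=37 'b': node 14→11 (fail-walked)
i=38 'd': node 11→12
i=39 'b': node 12→13
i=40 'b': node 13→14  ** P4@[37:40]
i=41 'e': node 14→20 (fail-walked)  ** P7@[40:41]
i=42 'e': node 20→9 (fail-walked)
i=43 'b': node 9→15 (fail-walked)
i=44 'e': node 15→16  ** P5@[42:44],P7@[43:44]
i=45 'e': node 16→9 (fail-walked)
i=46 'b': node 9→15 (fail-walked)
i=47 'c': node 15→1 (fail-walked)
i=48 'a': node 1→2  ** P0@[47:48],P3@[48:48]
i=49 'd': node 2→4 (fail-walked)
i=50 'e': node 4→17
i=51 'd': node 17→18
i=52 'e': node 18→19  ** P6@[48:52]
i=53 'b': node 19→15 (fail-walked)
i=54 'a': node 15→3 (fail-walked)  ** P3@[54:54]
i=55 'd': node 3→4
i=56 'e': node 4→17
i=57 'b': node 17→15 (fail-walked)
i=58 'e': node 15→16  ** P5@[56:58],P7@[57:58]
i=59 'a': node 16→3 (fail-walked)  ** P3@[59:59]
i=60 'e': node 3→8 (fail-walked)

Result: [[1,0],[1,3],[3,3],[4,3],[9,5],[9,7],[13,4],[15,3],[17,0],[17,3],[21,7],[25,3],[30,4],[32,0],[32,3],[36,4],[40,4],[41,7],[44,5],[44,7],[48,0],[48,3],[52,6],[54,3],[58,5],[58,7],[59,3]]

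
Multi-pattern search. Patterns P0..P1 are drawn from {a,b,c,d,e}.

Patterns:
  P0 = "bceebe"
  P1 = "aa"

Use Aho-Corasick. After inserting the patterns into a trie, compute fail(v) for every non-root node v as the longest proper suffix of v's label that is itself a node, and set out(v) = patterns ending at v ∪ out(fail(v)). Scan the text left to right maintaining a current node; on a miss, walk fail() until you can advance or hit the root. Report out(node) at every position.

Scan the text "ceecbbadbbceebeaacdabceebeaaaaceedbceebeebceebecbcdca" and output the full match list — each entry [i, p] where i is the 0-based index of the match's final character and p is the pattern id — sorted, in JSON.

Build:
Trie nodes:
  0='ε' goto a→7 b→1
  1='b' goto c→2
  2='bc' goto e→3
  3='bce' goto e→4
  4='bcee' goto b→5
  5='bceeb' goto e→6
  6='bceebe' goto ·  [P0 ends]
  7='a' goto a→8
  8='aa' goto ·  [P1 ends]

BFS fail/out derivation:
  n1('b'): parent n0 fail=0; on 'b' 0 → fail=0;  out ∅∪∅=∅
  n7('a'): parent n0 fail=0; on 'a' 0 → fail=0;  out ∅∪∅=∅
  n2('bc'): parent n1 fail=0; on 'c' 0 → fail=0;  out ∅∪∅=∅
  n8('aa'): parent n7 fail=0; on 'a' 0 → fail=7;  out {1}∪∅={1}
  n3('bce'): parent n2 fail=0; on 'e' 0 → fail=0;  out ∅∪∅=∅
  n4('bcee'): parent n3 fail=0; on 'e' 0 → fail=0;  out ∅∪∅=∅
  n5('bceeb'): parent n4 fail=0; on 'b' 0 → fail=1;  out ∅∪∅=∅
  n6('bceebe'): parent n5 fail=1; on 'e' 1→0 → fail=0;  out {0}∪∅={0}

Scan:
pos 0 'c': at 0
pos 1 'e': at 0
pos 2 'e': at 0
pos 3 'c': at 0
pos 4 'b': at 1
pos 5 'b': at 1 ·f
pos 6 'a': at 7 ·f
pos 7 'd': at 0 ·f
pos 8 'b': at 1
pos 9 'b': at 1 ·f
pos 10 'c': at 2
pos 11 'e': at 3
pos 12 'e': at 4
pos 13 'b': at 5
pos 14 'e': at 6  → match P0@[9:14]
pos 15 'a': at 7 ·f
pos 16 'a': at 8  → match P1@[15:16]
pos 17 'c': at 0 ·f
pos 18 'd': at 0
pos 19 'a': at 7
pos 20 'b': at 1 ·f
pos 21 'c': at 2
pos 22 'e': at 3
pos 23 'e': at 4
pos 24 'b': at 5
pos 25 'e': at 6  → match P0@[20:25]
pos 26 'a': at 7 ·f
pos 27 'a': at 8  → match P1@[26:27]
pos 28 'a': at 8 ·f  → match P1@[27:28]
pos 29 'a': at 8 ·f  → match P1@[28:29]
pos 30 'c': at 0 ·f
pos 31 'e': at 0
pos 32 'e': at 0
pos 33 'd': at 0
pos 34 'b': at 1
pos 35 'c': at 2
pos 36 'e': at 3
pos 37 'e': at 4
pos 38 'b': at 5
pos 39 'e': at 6  → match P0@[34:39]
pos 40 'e': at 0 ·f
pos 41 'b': at 1
pos 42 'c': at 2
pos 43 'e': at 3
pos 44 'e': at 4
pos 45 'b': at 5
pos 46 'e': at 6  → match P0@[41:46]
pos 47 'c': at 0 ·f
pos 48 'b': at 1
pos 49 'c': at 2
pos 50 'd': at 0 ·f
pos 51 'c': at 0
pos 52 'a': at 7

Matches: [[14,0],[16,1],[25,0],[27,1],[28,1],[29,1],[39,0],[46,0]]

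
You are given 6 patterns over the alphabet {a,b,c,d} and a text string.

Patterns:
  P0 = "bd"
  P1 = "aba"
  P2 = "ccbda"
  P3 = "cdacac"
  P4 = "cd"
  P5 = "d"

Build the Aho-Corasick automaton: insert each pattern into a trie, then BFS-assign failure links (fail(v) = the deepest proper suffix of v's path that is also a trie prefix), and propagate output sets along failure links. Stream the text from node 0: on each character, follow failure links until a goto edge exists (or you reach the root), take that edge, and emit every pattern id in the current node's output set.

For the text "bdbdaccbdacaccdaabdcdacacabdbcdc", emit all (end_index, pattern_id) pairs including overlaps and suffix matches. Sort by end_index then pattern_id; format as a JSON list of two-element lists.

Construct AC machine:
Trie (insert patterns):
  n0 'ε': a→3 b→1 c→6 d→16
  n1 'b': d→2
  n2 'bd': ·  [P0 ends]
  n3 'a': b→4
  n4 'ab': a→5
  n5 'aba': ·  [P1 ends]
  n6 'c': c→7 d→11
  n7 'cc': b→8
  n8 'ccb': d→9
  n9 'ccbd': a→10
  n10 'ccbda': ·  [P2 ends]
  n11 'cd': a→12  [P4 ends]
  n12 'cda': c→13
  n13 'cdac': a→14
  n14 'cdaca': c→15
  n15 'cdacac': ·  [P3 ends]
  n16 'd': ·  [P5 ends]

Failure links (BFS by depth):
  n1('b'): parent n0 fail=0; on 'b' 0 → fail=0;  out ∅∪∅=∅
  n3('a'): parent n0 fail=0; on 'a' 0 → fail=0;  out ∅∪∅=∅
  n6('c'): parent n0 fail=0; on 'c' 0 → fail=0;  out ∅∪∅=∅
  n16('d'): parent n0 fail=0; on 'd' 0 → fail=0;  out {5}∪∅={5}
  n2('bd'): parent n1 fail=0; on 'd' 0 → fail=16;  out {0}∪{5}={0,5}
  n4('ab'): parent n3 fail=0; on 'b' 0 → fail=1;  out ∅∪∅=∅
  n7('cc'): parent n6 fail=0; on 'c' 0 → fail=6;  out ∅∪∅=∅
  n11('cd'): parent n6 fail=0; on 'd' 0 → fail=16;  out {4}∪{5}={4,5}
  n5('aba'): parent n4 fail=1; on 'a' 1→0 → fail=3;  out {1}∪∅={1}
  n8('ccb'): parent n7 fail=6; on 'b' 6→0 → fail=1;  out ∅∪∅=∅
  n12('cda'): parent n11 fail=16; on 'a' 16→0 → fail=3;  out ∅∪∅=∅
  n9('ccbd'): parent n8 fail=1; on 'd' 1 → fail=2;  out ∅∪{0,5}={0,5}
  n13('cdac'): parent n12 fail=3; on 'c' 3→0 → fail=6;  out ∅∪∅=∅
  n10('ccbda'): parent n9 fail=2; on 'a' 2→16→0 → fail=3;  out {2}∪∅={2}
  n14('cdaca'): parent n13 fail=6; on 'a' 6→0 → fail=3;  out ∅∪∅=∅
  n15('cdacac'): parent n14 fail=3; on 'c' 3→0 → fail=6;  out {3}∪∅={3}

Scan:
[0] read 'b'  n0⇒n1
[1] read 'd'  n1⇒n2  ** P0@[0:1],P5@[1:1]
[2] read 'b'  n2⇒n1 (fail-walked)
[3] read 'd'  n1⇒n2  ** P0@[2:3],P5@[3:3]
[4] read 'a'  n2⇒n3 (fail-walked)
[5] read 'c'  n3⇒n6 (fail-walked)
[6] read 'c'  n6⇒n7
[7] read 'b'  n7⇒n8
[8] read 'd'  n8⇒n9  ** P0@[7:8],P5@[8:8]
[9] read 'a'  n9⇒n10  ** P2@[5:9]
[10] read 'c'  n10⇒n6 (fail-walked)
[11] read 'a'  n6⇒n3 (fail-walked)
[12] read 'c'  n3⇒n6 (fail-walked)
[13] read 'c'  n6⇒n7
[14] read 'd'  n7⇒n11 (fail-walked)  ** P4@[13:14],P5@[14:14]
[15] read 'a'  n11⇒n12
[16] read 'a'  n12⇒n3 (fail-walked)
[17] read 'b'  n3⇒n4
[18] read 'd'  n4⇒n2 (fail-walked)  ** P0@[17:18],P5@[18:18]
[19] read 'c'  n2⇒n6 (fail-walked)
[20] read 'd'  n6⇒n11  ** P4@[19:20],P5@[20:20]
[21] read 'a'  n11⇒n12
[22] read 'c'  n12⇒n13
[23] read 'a'  n13⇒n14
[24] read 'c'  n14⇒n15  ** P3@[19:24]
[25] read 'a'  n15⇒n3 (fail-walked)
[26] read 'b'  n3⇒n4
[27] read 'd'  n4⇒n2 (fail-walked)  ** P0@[26:27],P5@[27:27]
[28] read 'b'  n2⇒n1 (fail-walked)
[29] read 'c'  n1⇒n6 (fail-walked)
[30] read 'd'  n6⇒n11  ** P4@[29:30],P5@[30:30]
[31] read 'c'  n11⇒n6 (fail-walked)

Result: [[1,0],[1,5],[3,0],[3,5],[8,0],[8,5],[9,2],[14,4],[14,5],[18,0],[18,5],[20,4],[20,5],[24,3],[27,0],[27,5],[30,4],[30,5]]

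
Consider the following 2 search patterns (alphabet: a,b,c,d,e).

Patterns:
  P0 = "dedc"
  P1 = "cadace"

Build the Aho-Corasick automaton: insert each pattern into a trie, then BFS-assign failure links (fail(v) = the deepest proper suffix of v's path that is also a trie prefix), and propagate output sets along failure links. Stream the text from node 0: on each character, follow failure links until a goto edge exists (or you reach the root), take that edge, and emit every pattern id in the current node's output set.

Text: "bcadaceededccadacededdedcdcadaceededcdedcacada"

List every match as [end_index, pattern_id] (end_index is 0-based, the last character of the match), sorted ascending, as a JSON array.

Build:
Trie (insert patterns):
  0='ε' goto c→5 d→1
  1='d' goto e→2
  2='de' goto d→3
  3='ded' goto c→4
  4='dedc' goto ·  ←P0
  5='c' goto a→6
  6='ca' goto d→7
  7='cad' goto a→8
  8='cada' goto c→9
  9='cadac' goto e→10
  10='cadace' goto ·  ←P1

BFS fail/out derivation:
  n1('d'): parent n0 fail=0; on 'd' 0 → fail=0;  out ∅∪∅=∅
  n5('c'): parent n0 fail=0; on 'c' 0 → fail=0;  out ∅∪∅=∅
  n2('de'): parent n1 fail=0; on 'e' 0 → fail=0;  out ∅∪∅=∅
  n6('ca'): parent n5 fail=0; on 'a' 0 → fail=0;  out ∅∪∅=∅
  n3('ded'): parent n2 fail=0; on 'd' 0 → fail=1;  out ∅∪∅=∅
  n7('cad'): parent n6 fail=0; on 'd' 0 → fail=1;  out ∅∪∅=∅
  n4('dedc'): parent n3 fail=1; on 'c' 1→0 → fail=5;  out {0}∪∅={0}
  n8('cada'): parent n7 fail=1; on 'a' 1→0 → fail=0;  out ∅∪∅=∅
  n9('cadac'): parent n8 fail=0; on 'c' 0 → fail=5;  out ∅∪∅=∅
  n10('cadace'): parent n9 fail=5; on 'e' 5→0 → fail=0;  out {1}∪∅={1}

Text stream:
i=0 'b': node 0→0
i=1 'c': node 0→5
i=2 'a': node 5→6
i=3 'd': node 6→7
i=4 'a': node 7→8
i=5 'c': node 8→9
i=6 'e': node 9→10  → match P1@[1:6]
i=7 'e': node 10→0 (fail-walked)
i=8 'd': node 0→1
i=9 'e': node 1→2
i=10 'd': node 2→3
i=11 'c': node 3→4  → match P0@[8:11]
i=12 'c': node 4→5 (fail-walked)
i=13 'a': node 5→6
i=14 'd': node 6→7
i=15 'a': node 7→8
i=16 'c': node 8→9
i=17 'e': node 9→10  → match P1@[12:17]
i=18 'd': node 10→1 (fail-walked)
i=19 'e': node 1→2
i=20 'd': node 2→3
i=21 'd': node 3→1 (fail-walked)
i=22 'e': node 1→2
i=23 'd': node 2→3
i=24 'c': node 3→4  → match P0@[21:24]
i=25 'd': node 4→1 (fail-walked)
i=26 'c': node 1→5 (fail-walked)
i=27 'a': node 5→6
i=28 'd': node 6→7
i=29 'a': node 7→8
i=30 'c': node 8→9
i=31 'e': node 9→10  → match P1@[26:31]
i=32 'e': node 10→0 (fail-walked)
i=33 'd': node 0→1
i=34 'e': node 1→2
i=35 'd': node 2→3
i=36 'c': node 3→4  → match P0@[33:36]
i=37 'd': node 4→1 (fail-walked)
i=38 'e': node 1→2
i=39 'd': node 2→3
i=40 'c': node 3→4  → match P0@[37:40]
i=41 'a': node 4→6 (fail-walked)
i=42 'c': node 6→5 (fail-walked)
i=43 'a': node 5→6
i=44 'd': node 6→7
i=45 'a': node 7→8

Matches: [[6,1],[11,0],[17,1],[24,0],[31,1],[36,0],[40,0]]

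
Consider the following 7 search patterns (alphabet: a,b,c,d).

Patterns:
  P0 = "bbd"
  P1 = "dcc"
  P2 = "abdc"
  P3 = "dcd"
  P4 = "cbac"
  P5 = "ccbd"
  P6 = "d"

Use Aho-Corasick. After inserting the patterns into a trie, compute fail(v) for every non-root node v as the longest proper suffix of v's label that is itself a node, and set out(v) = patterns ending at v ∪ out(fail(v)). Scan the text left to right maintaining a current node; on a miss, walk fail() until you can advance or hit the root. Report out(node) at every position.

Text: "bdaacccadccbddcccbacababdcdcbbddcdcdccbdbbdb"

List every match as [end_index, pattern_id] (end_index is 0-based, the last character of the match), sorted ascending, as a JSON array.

Construct AC machine:
Trie nodes:
  n0 'ε': a→7 b→1 c→12 d→4
  n1 'b': b→2
  n2 'bb': d→3
  n3 'bbd': ·  [P0 ends]
  n4 'd': c→5  [P6 ends]
  n5 'dc': c→6 d→11
  n6 'dcc': ·  [P1 ends]
  n7 'a': b→8
  n8 'ab': d→9
  n9 'abd': c→10
  n10 'abdc': ·  [P2 ends]
  n11 'dcd': ·  [P3 ends]
  n12 'c': b→13 c→16
  n13 'cb': a→14
  n14 'cba': c→15
  n15 'cbac': ·  [P4 ends]
  n16 'cc': b→17
  n17 'ccb': d→18
  n18 'ccbd': ·  [P5 ends]

BFS fail/out derivation:
  n1('b'): parent n0 fail=0; on 'b' 0 → fail=0;  out ∅∪∅=∅
  n4('d'): parent n0 fail=0; on 'd' 0 → fail=0;  out {6}∪∅={6}
  n7('a'): parent n0 fail=0; on 'a' 0 → fail=0;  out ∅∪∅=∅
  n12('c'): parent n0 fail=0; on 'c' 0 → fail=0;  out ∅∪∅=∅
  n2('bb'): parent n1 fail=0; on 'b' 0 → fail=1;  out ∅∪∅=∅
  n5('dc'): parent n4 fail=0; on 'c' 0 → fail=12;  out ∅∪∅=∅
  n8('ab'): parent n7 fail=0; on 'b' 0 → fail=1;  out ∅∪∅=∅
  n13('cb'): parent n12 fail=0; on 'b' 0 → fail=1;  out ∅∪∅=∅
  n16('cc'): parent n12 fail=0; on 'c' 0 → fail=12;  out ∅∪∅=∅
  n3('bbd'): parent n2 fail=1; on 'd' 1→0 → fail=4;  out {0}∪{6}={0,6}
  n6('dcc'): parent n5 fail=12; on 'c' 12 → fail=16;  out {1}∪∅={1}
  n9('abd'): parent n8 fail=1; on 'd' 1→0 → fail=4;  out ∅∪{6}={6}
  n11('dcd'): parent n5 fail=12; on 'd' 12→0 → fail=4;  out {3}∪{6}={3,6}
  n14('cba'): parent n13 fail=1; on 'a' 1→0 → fail=7;  out ∅∪∅=∅
  n17('ccb'): parent n16 fail=12; on 'b' 12 → fail=13;  out ∅∪∅=∅
  n10('abdc'): parent n9 fail=4; on 'c' 4 → fail=5;  out {2}∪∅={2}
  n15('cbac'): parent n14 fail=7; on 'c' 7→0 → fail=12;  out {4}∪∅={4}
  n18('ccbd'): parent n17 fail=13; on 'd' 13→1→0 → fail=4;  out {5}∪{6}={5,6}

Run:
i=0 'b': node 0→1
i=1 'd': node 1→4 (via fail)  ** P6@[1:1]
i=2 'a': node 4→7 (via fail)
i=3 'a': node 7→7 (via fail)
i=4 'c': node 7→12 (via fail)
i=5 'c': node 12→16
i=6 'c': node 16→16 (via fail)
i=7 'a': node 16→7 (via fail)
i=8 'd': node 7→4 (via fail)  ** P6@[8:8]
i=9 'c': node 4→5
i=10 'c': node 5→6  ** P1@[8:10]
i=11 'b': node 6→17 (via fail)
i=12 'd': node 17→18  ** P5@[9:12],P6@[12:12]
i=13 'd': node 18→4 (via fail)  ** P6@[13:13]
i=14 'c': node 4→5
i=15 'c': node 5→6  ** P1@[13:15]
i=16 'c': node 6→16 (via fail)
i=17 'b': node 16→17
i=18 'a': node 17→14 (via fail)
i=19 'c': node 14→15  ** P4@[16:19]
i=20 'a': node 15→7 (via fail)
i=21 'b': node 7→8
i=22 'a': node 8→7 (via fail)
i=23 'b': node 7→8
i=24 'd': node 8→9  ** P6@[24:24]
i=25 'c': node 9→10  ** P2@[22:25]
i=26 'd': node 10→11 (via fail)  ** P3@[24:26],P6@[26:26]
i=27 'c': node 11→5 (via fail)
i=28 'b': node 5→13 (via fail)
i=29 'b': node 13→2 (via fail)
i=30 'd': node 2→3  ** P0@[28:30],P6@[30:30]
i=31 'd': node 3→4 (via fail)  ** P6@[31:31]
i=32 'c': node 4→5
i=33 'd': node 5→11  ** P3@[31:33],P6@[33:33]
i=34 'c': node 11→5 (via fail)
i=35 'd': node 5→11  ** P3@[33:35],P6@[35:35]
i=36 'c': node 11→5 (via fail)
i=37 'c': node 5→6  ** P1@[35:37]
i=38 'b': node 6→17 (via fail)
i=39 'd': node 17→18  ** P5@[36:39],P6@[39:39]
i=40 'b': node 18→1 (via fail)
i=41 'b': node 1→2
i=42 'd': node 2→3  ** P0@[40:42],P6@[42:42]
i=43 'b': node 3→1 (via fail)

Result: [[1,6],[8,6],[10,1],[12,5],[12,6],[13,6],[15,1],[19,4],[24,6],[25,2],[26,3],[26,6],[30,0],[30,6],[31,6],[33,3],[33,6],[35,3],[35,6],[37,1],[39,5],[39,6],[42,0],[42,6]]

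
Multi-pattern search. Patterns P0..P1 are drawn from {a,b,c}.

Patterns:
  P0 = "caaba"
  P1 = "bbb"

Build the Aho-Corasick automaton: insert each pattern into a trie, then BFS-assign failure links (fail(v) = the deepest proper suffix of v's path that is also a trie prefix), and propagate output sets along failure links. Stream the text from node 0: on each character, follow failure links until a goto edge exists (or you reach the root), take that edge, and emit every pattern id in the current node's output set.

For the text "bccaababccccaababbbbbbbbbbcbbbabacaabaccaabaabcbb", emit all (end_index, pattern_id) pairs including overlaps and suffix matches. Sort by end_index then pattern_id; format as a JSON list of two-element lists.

Build automaton:
Trie nodes:
  0='ε' goto b→6 c→1
  1='c' goto a→2
  2='ca' goto a→3
  3='caa' goto b→4
  4='caab' goto a→5
  5='caaba' goto ·  [P0 ends]
  6='b' goto b→7
  7='bb' goto b→8
  8='bbb' goto ·  [P1 ends]

Failure links (BFS by depth):
  n1('c'): parent n0 fail=0; on 'c' 0 → fail=0;  out ∅∪∅=∅
  n6('b'): parent n0 fail=0; on 'b' 0 → fail=0;  out ∅∪∅=∅
  n2('ca'): parent n1 fail=0; on 'a' 0 → fail=0;  out ∅∪∅=∅
  n7('bb'): parent n6 fail=0; on 'b' 0 → fail=6;  out ∅∪∅=∅
  n3('caa'): parent n2 fail=0; on 'a' 0 → fail=0;  out ∅∪∅=∅
  n8('bbb'): parent n7 fail=6; on 'b' 6 → fail=7;  out {1}∪∅={1}
  n4('caab'): parent n3 fail=0; on 'b' 0 → fail=6;  out ∅∪∅=∅
  n5('caaba'): parent n4 fail=6; on 'a' 6→0 → fail=0;  out {0}∪∅={0}

Text stream:
i=0 'b': node 0→6
i=1 'c': node 6→1 (via fail)
i=2 'c': node 1→1 (via fail)
i=3 'a': node 1→2
i=4 'a': node 2→3
i=5 'b': node 3→4
i=6 'a': node 4→5  → match P0@[2:6]
i=7 'b': node 5→6 (via fail)
i=8 'c': node 6→1 (via fail)
i=9 'c': node 1→1 (via fail)
i=10 'c': node 1→1 (via fail)
i=11 'c': node 1→1 (via fail)
i=12 'a': node 1→2
i=13 'a': node 2→3
i=14 'b': node 3→4
i=15 'a': node 4→5  → match P0@[11:15]
i=16 'b': node 5→6 (via fail)
i=17 'b': node 6→7
i=18 'b': node 7→8  → match P1@[16:18]
i=19 'b': node 8→8 (via fail)  → match P1@[17:19]
i=20 'b': node 8→8 (via fail)  → match P1@[18:20]
i=21 'b': node 8→8 (via fail)  → match P1@[19:21]
i=22 'b': node 8→8 (via fail)  → match P1@[20:22]
i=23 'b': node 8→8 (via fail)  → match P1@[21:23]
i=24 'b': node 8→8 (via fail)  → match P1@[22:24]
i=25 'b': node 8→8 (via fail)  → match P1@[23:25]
i=26 'c': node 8→1 (via fail)
i=27 'b': node 1→6 (via fail)
i=28 'b': node 6→7
i=29 'b': node 7→8  → match P1@[27:29]
i=30 'a': node 8→0 (via fail)
i=31 'b': node 0→6
i=32 'a': node 6→0 (via fail)
i=33 'c': node 0→1
i=34 'a': node 1→2
i=35 'a': node 2→3
i=36 'b': node 3→4
i=37 'a': node 4→5  → match P0@[33:37]
i=38 'c': node 5→1 (via fail)
i=39 'c': node 1→1 (via fail)
i=40 'a': node 1→2
i=41 'a': node 2→3
i=42 'b': node 3→4
i=43 'a': node 4→5  → match P0@[39:43]
i=44 'a': node 5→0 (via fail)
i=45 'b': node 0→6
i=46 'c': node 6→1 (via fail)
i=47 'b': node 1→6 (via fail)
i=48 'b': node 6→7

Matches: [[6,0],[15,0],[18,1],[19,1],[20,1],[21,1],[22,1],[23,1],[24,1],[25,1],[29,1],[37,0],[43,0]]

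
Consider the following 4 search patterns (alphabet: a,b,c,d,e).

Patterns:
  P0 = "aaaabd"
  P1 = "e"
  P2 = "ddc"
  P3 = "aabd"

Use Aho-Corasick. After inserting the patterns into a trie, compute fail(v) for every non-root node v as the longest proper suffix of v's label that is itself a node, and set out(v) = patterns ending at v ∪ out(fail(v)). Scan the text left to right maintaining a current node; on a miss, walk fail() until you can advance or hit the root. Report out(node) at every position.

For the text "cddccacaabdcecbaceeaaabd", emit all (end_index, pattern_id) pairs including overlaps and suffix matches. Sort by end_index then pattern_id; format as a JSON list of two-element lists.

Build automaton:
Trie nodes:
  n0 'ε': a→1 d→8 e→7
  n1 'a': a→2
  n2 'aa': a→3 b→11
  n3 'aaa': a→4
  n4 'aaaa': b→5
  n5 'aaaab': d→6
  n6 'aaaabd': ·  [P0 ends]
  n7 'e': ·  [P1 ends]
  n8 'd': d→9
  n9 'dd': c→10
  n10 'ddc': ·  [P2 ends]
  n11 'aab': d→12
  n12 'aabd': ·  [P3 ends]

Failure links (BFS by depth):
  fail(1) 'a': from fail(0)=0 chase 'a': 0 ⇒ 0;  out=∅∪out(0)=∅
  fail(7) 'e': from fail(0)=0 chase 'e': 0 ⇒ 0;  out={1}∪out(0)={1}
  fail(8) 'd': from fail(0)=0 chase 'd': 0 ⇒ 0;  out=∅∪out(0)=∅
  fail(2) 'aa': from fail(1)=0 chase 'a': 0 ⇒ 1;  out=∅∪out(1)=∅
  fail(9) 'dd': from fail(8)=0 chase 'd': 0 ⇒ 8;  out=∅∪out(8)=∅
  fail(3) 'aaa': from fail(2)=1 chase 'a': 1 ⇒ 2;  out=∅∪out(2)=∅
  fail(10) 'ddc': from fail(9)=8 chase 'c': 8→0 ⇒ 0;  out={2}∪out(0)={2}
  fail(11) 'aab': from fail(2)=1 chase 'b': 1→0 ⇒ 0;  out=∅∪out(0)=∅
  fail(4) 'aaaa': from fail(3)=2 chase 'a': 2 ⇒ 3;  out=∅∪out(3)=∅
  fail(12) 'aabd': from fail(11)=0 chase 'd': 0 ⇒ 8;  out={3}∪out(8)={3}
  fail(5) 'aaaab': from fail(4)=3 chase 'b': 3→2 ⇒ 11;  out=∅∪out(11)=∅
  fail(6) 'aaaabd': from fail(5)=11 chase 'd': 11 ⇒ 12;  out={0}∪out(12)={0,3}

Text stream:
i=0 'c': node 0→0
i=1 'd': node 0→8
i=2 'd': node 8→9
i=3 'c': node 9→10  → match P2@[1:3]
i=4 'c': node 10→0 ·f
i=5 'a': node 0→1
i=6 'c': node 1→0 ·f
i=7 'a': node 0→1
i=8 'a': node 1→2
i=9 'b': node 2→11
i=10 'd': node 11→12  → match P3@[7:10]
i=11 'c': node 12→0 ·f
i=12 'e': node 0→7  → match P1@[12:12]
i=13 'c': node 7→0 ·f
i=14 'b': node 0→0
i=15 'a': node 0→1
i=16 'c': node 1→0 ·f
i=17 'e': node 0→7  → match P1@[17:17]
i=18 'e': node 7→7 ·f  → match P1@[18:18]
i=19 'a': node 7→1 ·f
i=20 'a': node 1→2
i=21 'a': node 2→3
i=22 'b': node 3→11 ·f
i=23 'd': node 11→12  → match P3@[20:23]

All matches (sorted): [[3,2],[10,3],[12,1],[17,1],[18,1],[23,3]]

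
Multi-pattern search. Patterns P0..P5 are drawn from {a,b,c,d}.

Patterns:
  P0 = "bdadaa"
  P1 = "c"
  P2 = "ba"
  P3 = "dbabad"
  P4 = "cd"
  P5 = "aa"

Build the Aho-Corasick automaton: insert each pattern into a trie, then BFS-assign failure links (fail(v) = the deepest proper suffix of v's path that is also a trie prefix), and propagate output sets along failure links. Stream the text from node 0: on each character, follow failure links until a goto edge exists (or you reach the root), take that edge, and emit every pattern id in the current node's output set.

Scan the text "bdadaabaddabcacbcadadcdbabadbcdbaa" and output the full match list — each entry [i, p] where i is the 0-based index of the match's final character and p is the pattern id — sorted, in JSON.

Build automaton:
Trie nodes:
  0='ε' goto a→16 b→1 c→7 d→9
  1='b' goto a→8 d→2
  2='bd' goto a→3
  3='bda' goto d→4
  4='bdad' goto a→5
  5='bdada' goto a→6
  6='bdadaa' goto ·  [P0 ends]
  7='c' goto d→15  [P1 ends]
  8='ba' goto ·  [P2 ends]
  9='d' goto b→10
  10='db' goto a→11
  11='dba' goto b→12
  12='dbab' goto a→13
  13='dbaba' goto d→14
  14='dbabad' goto ·  [P3 ends]
  15='cd' goto ·  [P4 ends]
  16='a' goto a→17
  17='aa' goto ·  [P5 ends]

Failure links (BFS by depth):
  fail(1) 'b': from fail(0)=0 chase 'b': 0 ⇒ 0;  out=∅∪out(0)=∅
  fail(7) 'c': from fail(0)=0 chase 'c': 0 ⇒ 0;  out={1}∪out(0)={1}
  fail(9) 'd': from fail(0)=0 chase 'd': 0 ⇒ 0;  out=∅∪out(0)=∅
  fail(16) 'a': from fail(0)=0 chase 'a': 0 ⇒ 0;  out=∅∪out(0)=∅
  fail(2) 'bd': from fail(1)=0 chase 'd': 0 ⇒ 9;  out=∅∪out(9)=∅
  fail(8) 'ba': from fail(1)=0 chase 'a': 0 ⇒ 16;  out={2}∪out(16)={2}
  fail(10) 'db': from fail(9)=0 chase 'b': 0 ⇒ 1;  out=∅∪out(1)=∅
  fail(15) 'cd': from fail(7)=0 chase 'd': 0 ⇒ 9;  out={4}∪out(9)={4}
  fail(17) 'aa': from fail(16)=0 chase 'a': 0 ⇒ 16;  out={5}∪out(16)={5}
  fail(3) 'bda': from fail(2)=9 chase 'a': 9→0 ⇒ 16;  out=∅∪out(16)=∅
  fail(11) 'dba': from fail(10)=1 chase 'a': 1 ⇒ 8;  out=∅∪out(8)={2}
  fail(4) 'bdad': from fail(3)=16 chase 'd': 16→0 ⇒ 9;  out=∅∪out(9)=∅
  fail(12) 'dbab': from fail(11)=8 chase 'b': 8→16→0 ⇒ 1;  out=∅∪out(1)=∅
  fail(5) 'bdada': from fail(4)=9 chase 'a': 9→0 ⇒ 16;  out=∅∪out(16)=∅
  fail(13) 'dbaba': from fail(12)=1 chase 'a': 1 ⇒ 8;  out=∅∪out(8)={2}
  fail(6) 'bdadaa': from fail(5)=16 chase 'a': 16 ⇒ 17;  out={0}∪out(17)={0,5}
  fail(14) 'dbabad': from fail(13)=8 chase 'd': 8→16→0 ⇒ 9;  out={3}∪out(9)={3}

Text stream:
[0] read 'b'  n0⇒n1
[1] read 'd'  n1⇒n2
[2] read 'a'  n2⇒n3
[3] read 'd'  n3⇒n4
[4] read 'a'  n4⇒n5
[5] read 'a'  n5⇒n6  → match P0@[0:5],P5@[4:5]
[6] read 'b'  n6⇒n1 (via fail)
[7] read 'a'  n1⇒n8  → match P2@[6:7]
[8] read 'd'  n8⇒n9 (via fail)
[9] read 'd'  n9⇒n9 (via fail)
[10] read 'a'  n9⇒n16 (via fail)
[11] read 'b'  n16⇒n1 (via fail)
[12] read 'c'  n1⇒n7 (via fail)  → match P1@[12:12]
[13] read 'a'  n7⇒n16 (via fail)
[14] read 'c'  n16⇒n7 (via fail)  → match P1@[14:14]
[15] read 'b'  n7⇒n1 (via fail)
[16] read 'c'  n1⇒n7 (via fail)  → match P1@[16:16]
[17] read 'a'  n7⇒n16 (via fail)
[18] read 'd'  n16⇒n9 (via fail)
[19] read 'a'  n9⇒n16 (via fail)
[20] read 'd'  n16⇒n9 (via fail)
[21] read 'c'  n9⇒n7 (via fail)  → match P1@[21:21]
[22] read 'd'  n7⇒n15  → match P4@[21:22]
[23] read 'b'  n15⇒n10 (via fail)
[24] read 'a'  n10⇒n11  → match P2@[23:24]
[25] read 'b'  n11⇒n12
[26] read 'a'  n12⇒n13  → match P2@[25:26]
[27] read 'd'  n13⇒n14  → match P3@[22:27]
[28] read 'b'  n14⇒n10 (via fail)
[29] read 'c'  n10⇒n7 (via fail)  → match P1@[29:29]
[30] read 'd'  n7⇒n15  → match P4@[29:30]
[31] read 'b'  n15⇒n10 (via fail)
[32] read 'a'  n10⇒n11  → match P2@[31:32]
[33] read 'a'  n11⇒n17 (via fail)  → match P5@[32:33]

All matches (sorted): [[5,0],[5,5],[7,2],[12,1],[14,1],[16,1],[21,1],[22,4],[24,2],[26,2],[27,3],[29,1],[30,4],[32,2],[33,5]]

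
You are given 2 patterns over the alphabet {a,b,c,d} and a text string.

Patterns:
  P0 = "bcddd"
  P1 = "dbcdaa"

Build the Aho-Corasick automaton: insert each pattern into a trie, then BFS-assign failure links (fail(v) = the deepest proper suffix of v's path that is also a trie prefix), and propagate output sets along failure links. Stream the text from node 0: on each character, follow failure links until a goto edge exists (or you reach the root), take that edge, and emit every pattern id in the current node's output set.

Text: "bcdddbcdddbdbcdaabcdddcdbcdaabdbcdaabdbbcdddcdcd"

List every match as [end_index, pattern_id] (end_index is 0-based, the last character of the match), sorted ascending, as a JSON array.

Build:
Trie nodes:
  n0 'ε': b→1 d→6
  n1 'b': c→2
  n2 'bc': d→3
  n3 'bcd': d→4
  n4 'bcdd': d→5
  n5 'bcddd': ·  [P0 ends]
  n6 'd': b→7
  n7 'db': c→8
  n8 'dbc': d→9
  n9 'dbcd': a→10
  n10 'dbcda': a→11
  n11 'dbcdaa': ·  [P1 ends]

Failure links (BFS by depth):
  n1('b'): parent n0 fail=0; on 'b' 0 → fail=0;  out ∅∪∅=∅
  n6('d'): parent n0 fail=0; on 'd' 0 → fail=0;  out ∅∪∅=∅
  n2('bc'): parent n1 fail=0; on 'c' 0 → fail=0;  out ∅∪∅=∅
  n7('db'): parent n6 fail=0; on 'b' 0 → fail=1;  out ∅∪∅=∅
  n3('bcd'): parent n2 fail=0; on 'd' 0 → fail=6;  out ∅∪∅=∅
  n8('dbc'): parent n7 fail=1; on 'c' 1 → fail=2;  out ∅∪∅=∅
  n4('bcdd'): parent n3 fail=6; on 'd' 6→0 → fail=6;  out ∅∪∅=∅
  n9('dbcd'): parent n8 fail=2; on 'd' 2 → fail=3;  out ∅∪∅=∅
  n5('bcddd'): parent n4 fail=6; on 'd' 6→0 → fail=6;  out {0}∪∅={0}
  n10('dbcda'): parent n9 fail=3; on 'a' 3→6→0 → fail=0;  out ∅∪∅=∅
  n11('dbcdaa'): parent n10 fail=0; on 'a' 0 → fail=0;  out {1}∪∅={1}

Run:
i=0 'b': node 0→1
i=1 'c': node 1→2
i=2 'd': node 2→3
i=3 'd': node 3→4
i=4 'd': node 4→5  emit P0@[0:4]
i=5 'b': node 5→7 (via fail)
i=6 'c': node 7→8
i=7 'd': node 8→9
i=8 'd': node 9→4 (via fail)
i=9 'd': node 4→5  emit P0@[5:9]
i=10 'b': node 5→7 (via fail)
i=11 'd': node 7→6 (via fail)
i=12 'b': node 6→7
i=13 'c': node 7→8
i=14 'd': node 8→9
i=15 'a': node 9→10
i=16 'a': node 10→11  emit P1@[11:16]
i=17 'b': node 11→1 (via fail)
i=18 'c': node 1→2
i=19 'd': node 2→3
i=20 'd': node 3→4
i=21 'd': node 4→5  emit P0@[17:21]
i=22 'c': node 5→0 (via fail)
i=23 'd': node 0→6
i=24 'b': node 6→7
i=25 'c': node 7→8
i=26 'd': node 8→9
i=27 'a': node 9→10
i=28 'a': node 10→11  emit P1@[23:28]
i=29 'b': node 11→1 (via fail)
i=30 'd': node 1→6 (via fail)
i=31 'b': node 6→7
i=32 'c': node 7→8
i=33 'd': node 8→9
i=34 'a': node 9→10
i=35 'a': node 10→11  emit P1@[30:35]
i=36 'b': node 11→1 (via fail)
i=37 'd': node 1→6 (via fail)
i=38 'b': node 6→7
i=39 'b': node 7→1 (via fail)
i=40 'c': node 1→2
i=41 'd': node 2→3
i=42 'd': node 3→4
i=43 'd': node 4→5  emit P0@[39:43]
i=44 'c': node 5→0 (via fail)
i=45 'd': node 0→6
i=46 'c': node 6→0 (via fail)
i=47 'd': node 0→6

All matches (sorted): [[4,0],[9,0],[16,1],[21,0],[28,1],[35,1],[43,0]]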